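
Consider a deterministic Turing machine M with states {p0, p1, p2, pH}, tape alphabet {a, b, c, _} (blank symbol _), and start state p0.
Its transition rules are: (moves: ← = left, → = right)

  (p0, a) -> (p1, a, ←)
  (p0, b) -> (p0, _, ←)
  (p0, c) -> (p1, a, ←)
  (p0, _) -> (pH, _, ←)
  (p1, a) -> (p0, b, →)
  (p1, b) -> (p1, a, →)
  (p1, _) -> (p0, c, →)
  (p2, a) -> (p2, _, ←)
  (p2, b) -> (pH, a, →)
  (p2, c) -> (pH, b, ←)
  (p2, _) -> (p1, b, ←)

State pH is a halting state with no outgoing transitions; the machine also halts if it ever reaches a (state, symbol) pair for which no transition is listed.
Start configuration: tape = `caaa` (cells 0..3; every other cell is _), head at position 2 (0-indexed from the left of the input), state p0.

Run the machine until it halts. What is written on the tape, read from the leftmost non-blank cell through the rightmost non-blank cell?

p0 | ca[a]a_   read a → write a, move ←, go to p1
p1 | c[a]aa_   read a → write b, move →, go to p0
p0 | cb[a]a_   read a → write a, move ←, go to p1
p1 | c[b]aa_   read b → write a, move →, go to p1
p1 | ca[a]a_   read a → write b, move →, go to p0
p0 | cab[a]_   read a → write a, move ←, go to p1
p1 | ca[b]a_   read b → write a, move →, go to p1
p1 | caa[a]_   read a → write b, move →, go to p0
p0 | caab[_]   read _ → write _, move ←, go to pH
pH | caa[b]_
The non-blank tape span at halt is caab.

caab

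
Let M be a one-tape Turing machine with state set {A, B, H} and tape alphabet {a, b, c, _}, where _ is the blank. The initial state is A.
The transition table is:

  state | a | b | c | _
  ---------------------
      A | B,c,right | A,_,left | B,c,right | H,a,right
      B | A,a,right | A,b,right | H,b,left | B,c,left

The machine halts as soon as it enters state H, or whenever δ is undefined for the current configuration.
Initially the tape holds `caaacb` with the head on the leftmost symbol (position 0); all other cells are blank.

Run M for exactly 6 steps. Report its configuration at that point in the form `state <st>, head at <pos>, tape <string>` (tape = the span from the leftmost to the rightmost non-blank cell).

state A, head at 6, tape cacacb

A | [c]aaacb_   read c → write c, move right, go to B
B | c[a]aacb_   read a → write a, move right, go to A
A | ca[a]acb_   read a → write c, move right, go to B
B | cac[a]cb_   read a → write a, move right, go to A
A | caca[c]b_   read c → write c, move right, go to B
B | cacac[b]_   read b → write b, move right, go to A
A | cacacb[_]
After 6 steps: state A, head at 6, tape cacacb.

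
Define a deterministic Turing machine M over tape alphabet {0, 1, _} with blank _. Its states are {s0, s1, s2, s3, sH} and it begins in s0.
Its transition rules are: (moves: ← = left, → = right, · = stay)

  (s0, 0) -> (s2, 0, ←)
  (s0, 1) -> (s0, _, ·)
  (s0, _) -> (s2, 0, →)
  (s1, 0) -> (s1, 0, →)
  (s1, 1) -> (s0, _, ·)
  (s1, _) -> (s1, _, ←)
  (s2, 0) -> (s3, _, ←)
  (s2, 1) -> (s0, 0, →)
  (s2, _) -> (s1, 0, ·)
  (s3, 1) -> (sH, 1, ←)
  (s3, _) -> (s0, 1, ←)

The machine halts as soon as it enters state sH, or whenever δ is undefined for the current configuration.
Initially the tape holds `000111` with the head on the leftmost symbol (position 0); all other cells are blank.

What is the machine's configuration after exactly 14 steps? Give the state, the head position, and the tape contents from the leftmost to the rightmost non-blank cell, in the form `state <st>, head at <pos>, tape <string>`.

state s1, head at 6, tape 00000000

state=s0 head=0 tape=_[0]00111__   (s0,0)→(s2,0,←)
state=s2 head=-1 tape=[_]000111__   (s2,_)→(s1,0,·)
state=s1 head=-1 tape=[0]000111__   (s1,0)→(s1,0,→)
state=s1 head=0 tape=0[0]00111__   (s1,0)→(s1,0,→)
state=s1 head=1 tape=00[0]0111__   (s1,0)→(s1,0,→)
state=s1 head=2 tape=000[0]111__   (s1,0)→(s1,0,→)
state=s1 head=3 tape=0000[1]11__   (s1,1)→(s0,_,·)
state=s0 head=3 tape=0000[_]11__   (s0,_)→(s2,0,→)
state=s2 head=4 tape=00000[1]1__   (s2,1)→(s0,0,→)
state=s0 head=5 tape=000000[1]__   (s0,1)→(s0,_,·)
state=s0 head=5 tape=000000[_]__   (s0,_)→(s2,0,→)
state=s2 head=6 tape=0000000[_]_   (s2,_)→(s1,0,·)
state=s1 head=6 tape=0000000[0]_   (s1,0)→(s1,0,→)
state=s1 head=7 tape=00000000[_]   (s1,_)→(s1,_,←)
state=s1 head=6 tape=0000000[0]_
After 14 steps: state s1, head at 6, tape 00000000.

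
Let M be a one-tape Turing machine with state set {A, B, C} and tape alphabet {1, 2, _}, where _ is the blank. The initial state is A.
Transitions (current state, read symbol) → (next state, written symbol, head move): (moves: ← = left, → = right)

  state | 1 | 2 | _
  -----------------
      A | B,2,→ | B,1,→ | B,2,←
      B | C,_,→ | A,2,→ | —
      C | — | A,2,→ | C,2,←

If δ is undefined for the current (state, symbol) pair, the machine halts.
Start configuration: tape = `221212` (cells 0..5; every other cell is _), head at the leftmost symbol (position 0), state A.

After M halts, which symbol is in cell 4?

2

A | [2]21212__   read 2 → write 1, move →, go to B
B | 1[2]1212__   read 2 → write 2, move →, go to A
A | 12[1]212__   read 1 → write 2, move →, go to B
B | 122[2]12__   read 2 → write 2, move →, go to A
A | 1222[1]2__   read 1 → write 2, move →, go to B
B | 12222[2]__   read 2 → write 2, move →, go to A
A | 122222[_]_   read _ → write 2, move ←, go to B
B | 12222[2]2_   read 2 → write 2, move →, go to A
A | 122222[2]_   read 2 → write 1, move →, go to B
B | 1222221[_]
Cell 4 holds 2 when M halts.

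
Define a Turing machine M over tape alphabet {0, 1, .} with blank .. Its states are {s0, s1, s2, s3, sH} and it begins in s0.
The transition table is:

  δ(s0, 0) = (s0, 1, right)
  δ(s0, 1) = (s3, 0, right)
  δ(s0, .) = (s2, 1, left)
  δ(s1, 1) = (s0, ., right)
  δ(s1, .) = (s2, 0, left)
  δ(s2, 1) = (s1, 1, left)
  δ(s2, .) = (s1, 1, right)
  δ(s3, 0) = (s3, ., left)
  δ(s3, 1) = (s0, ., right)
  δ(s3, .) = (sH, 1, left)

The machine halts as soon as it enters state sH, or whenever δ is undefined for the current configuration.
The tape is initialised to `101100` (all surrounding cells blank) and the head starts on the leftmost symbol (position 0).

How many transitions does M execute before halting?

s0 | ..[1]01100   read 1 → write 0, move right, go to s3
s3 | ..0[0]1100   read 0 → write ., move left, go to s3
s3 | ..[0].1100   read 0 → write ., move left, go to s3
s3 | .[.]..1100   read . → write 1, move left, go to sH
sH | [.]1..1100
M halts after 4 transitions.

4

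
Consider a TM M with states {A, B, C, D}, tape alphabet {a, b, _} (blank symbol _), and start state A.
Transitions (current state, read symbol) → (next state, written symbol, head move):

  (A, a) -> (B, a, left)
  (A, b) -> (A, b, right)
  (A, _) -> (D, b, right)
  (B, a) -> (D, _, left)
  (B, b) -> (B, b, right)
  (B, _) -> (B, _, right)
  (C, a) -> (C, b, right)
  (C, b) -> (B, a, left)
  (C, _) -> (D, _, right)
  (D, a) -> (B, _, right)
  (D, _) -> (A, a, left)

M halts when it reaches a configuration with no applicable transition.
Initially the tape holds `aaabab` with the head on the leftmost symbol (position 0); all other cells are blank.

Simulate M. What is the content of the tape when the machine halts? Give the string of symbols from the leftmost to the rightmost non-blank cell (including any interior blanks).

state=A head=0 tape=__[a]aabab   (A,a)→(B,a,left)
state=B head=-1 tape=_[_]aaabab   (B,_)→(B,_,right)
state=B head=0 tape=__[a]aabab   (B,a)→(D,_,left)
state=D head=-1 tape=_[_]_aabab   (D,_)→(A,a,left)
state=A head=-2 tape=[_]a_aabab   (A,_)→(D,b,right)
state=D head=-1 tape=b[a]_aabab   (D,a)→(B,_,right)
state=B head=0 tape=b_[_]aabab   (B,_)→(B,_,right)
state=B head=1 tape=b__[a]abab   (B,a)→(D,_,left)
state=D head=0 tape=b_[_]_abab   (D,_)→(A,a,left)
state=A head=-1 tape=b[_]a_abab   (A,_)→(D,b,right)
state=D head=0 tape=bb[a]_abab   (D,a)→(B,_,right)
state=B head=1 tape=bb_[_]abab   (B,_)→(B,_,right)
state=B head=2 tape=bb__[a]bab   (B,a)→(D,_,left)
state=D head=1 tape=bb_[_]_bab   (D,_)→(A,a,left)
state=A head=0 tape=bb[_]a_bab   (A,_)→(D,b,right)
state=D head=1 tape=bbb[a]_bab   (D,a)→(B,_,right)
state=B head=2 tape=bbb_[_]bab   (B,_)→(B,_,right)
state=B head=3 tape=bbb__[b]ab   (B,b)→(B,b,right)
state=B head=4 tape=bbb__b[a]b   (B,a)→(D,_,left)
state=D head=3 tape=bbb__[b]_b
The non-blank tape span at halt is bbb__b_b.

bbb__b_b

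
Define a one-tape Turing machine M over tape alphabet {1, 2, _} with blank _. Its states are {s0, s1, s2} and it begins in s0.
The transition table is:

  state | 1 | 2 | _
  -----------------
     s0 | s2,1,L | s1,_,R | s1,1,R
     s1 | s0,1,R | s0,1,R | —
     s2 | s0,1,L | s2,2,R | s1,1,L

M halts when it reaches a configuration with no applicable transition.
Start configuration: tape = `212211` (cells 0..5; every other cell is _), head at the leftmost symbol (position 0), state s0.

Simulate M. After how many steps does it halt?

s0 | __[2]12211   read 2 → write _, move R, go to s1
s1 | ___[1]2211   read 1 → write 1, move R, go to s0
s0 | ___1[2]211   read 2 → write _, move R, go to s1
s1 | ___1_[2]11   read 2 → write 1, move R, go to s0
s0 | ___1_1[1]1   read 1 → write 1, move L, go to s2
s2 | ___1_[1]11   read 1 → write 1, move L, go to s0
s0 | ___1[_]111   read _ → write 1, move R, go to s1
s1 | ___11[1]11   read 1 → write 1, move R, go to s0
s0 | ___111[1]1   read 1 → write 1, move L, go to s2
s2 | ___11[1]11   read 1 → write 1, move L, go to s0
s0 | ___1[1]111   read 1 → write 1, move L, go to s2
s2 | ___[1]1111   read 1 → write 1, move L, go to s0
s0 | __[_]11111   read _ → write 1, move R, go to s1
s1 | __1[1]1111   read 1 → write 1, move R, go to s0
s0 | __11[1]111   read 1 → write 1, move L, go to s2
s2 | __1[1]1111   read 1 → write 1, move L, go to s0
s0 | __[1]11111   read 1 → write 1, move L, go to s2
s2 | _[_]111111   read _ → write 1, move L, go to s1
s1 | [_]1111111
M halts after 18 transitions.

18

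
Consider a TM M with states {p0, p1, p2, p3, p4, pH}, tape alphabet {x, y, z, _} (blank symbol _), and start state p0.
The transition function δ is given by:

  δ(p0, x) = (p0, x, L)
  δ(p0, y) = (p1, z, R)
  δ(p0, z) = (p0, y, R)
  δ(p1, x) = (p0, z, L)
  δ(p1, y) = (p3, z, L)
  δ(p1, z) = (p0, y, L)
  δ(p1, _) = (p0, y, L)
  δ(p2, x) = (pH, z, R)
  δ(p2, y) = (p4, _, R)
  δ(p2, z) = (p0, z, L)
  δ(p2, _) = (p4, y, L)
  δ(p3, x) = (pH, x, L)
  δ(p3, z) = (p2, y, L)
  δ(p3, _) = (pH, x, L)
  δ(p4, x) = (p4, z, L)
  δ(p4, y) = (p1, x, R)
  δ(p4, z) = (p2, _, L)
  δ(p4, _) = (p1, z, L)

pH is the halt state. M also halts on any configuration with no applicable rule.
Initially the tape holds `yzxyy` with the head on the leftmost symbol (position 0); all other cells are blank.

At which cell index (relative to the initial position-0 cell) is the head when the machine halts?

2

state=p0 head=0 tape=[y]zxyy   (p0,y)→(p1,z,R)
state=p1 head=1 tape=z[z]xyy   (p1,z)→(p0,y,L)
state=p0 head=0 tape=[z]yxyy   (p0,z)→(p0,y,R)
state=p0 head=1 tape=y[y]xyy   (p0,y)→(p1,z,R)
state=p1 head=2 tape=yz[x]yy   (p1,x)→(p0,z,L)
state=p0 head=1 tape=y[z]zyy   (p0,z)→(p0,y,R)
state=p0 head=2 tape=yy[z]yy   (p0,z)→(p0,y,R)
state=p0 head=3 tape=yyy[y]y   (p0,y)→(p1,z,R)
state=p1 head=4 tape=yyyz[y]   (p1,y)→(p3,z,L)
state=p3 head=3 tape=yyy[z]z   (p3,z)→(p2,y,L)
state=p2 head=2 tape=yy[y]yz   (p2,y)→(p4,_,R)
state=p4 head=3 tape=yy_[y]z   (p4,y)→(p1,x,R)
state=p1 head=4 tape=yy_x[z]   (p1,z)→(p0,y,L)
state=p0 head=3 tape=yy_[x]y   (p0,x)→(p0,x,L)
state=p0 head=2 tape=yy[_]xy
At halt the head is at cell 2.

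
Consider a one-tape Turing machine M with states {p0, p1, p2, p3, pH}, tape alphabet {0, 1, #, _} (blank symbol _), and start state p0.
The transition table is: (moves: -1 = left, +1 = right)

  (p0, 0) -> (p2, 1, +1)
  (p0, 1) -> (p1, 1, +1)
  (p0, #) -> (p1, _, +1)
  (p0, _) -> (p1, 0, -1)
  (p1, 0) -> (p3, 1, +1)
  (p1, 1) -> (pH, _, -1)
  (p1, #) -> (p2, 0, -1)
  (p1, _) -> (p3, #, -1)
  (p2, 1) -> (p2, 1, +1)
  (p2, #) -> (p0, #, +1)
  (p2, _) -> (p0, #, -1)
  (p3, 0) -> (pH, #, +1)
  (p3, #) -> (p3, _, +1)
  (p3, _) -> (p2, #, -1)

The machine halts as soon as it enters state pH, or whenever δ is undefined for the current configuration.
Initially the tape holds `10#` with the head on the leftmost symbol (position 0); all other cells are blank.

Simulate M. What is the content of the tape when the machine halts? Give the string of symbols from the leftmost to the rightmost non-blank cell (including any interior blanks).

110#

state=p0 head=0 tape=[1]0#_   (p0,1)→(p1,1,+1)
state=p1 head=1 tape=1[0]#_   (p1,0)→(p3,1,+1)
state=p3 head=2 tape=11[#]_   (p3,#)→(p3,_,+1)
state=p3 head=3 tape=11_[_]   (p3,_)→(p2,#,-1)
state=p2 head=2 tape=11[_]#   (p2,_)→(p0,#,-1)
state=p0 head=1 tape=1[1]##   (p0,1)→(p1,1,+1)
state=p1 head=2 tape=11[#]#   (p1,#)→(p2,0,-1)
state=p2 head=1 tape=1[1]0#   (p2,1)→(p2,1,+1)
state=p2 head=2 tape=11[0]#
The non-blank tape span at halt is 110#.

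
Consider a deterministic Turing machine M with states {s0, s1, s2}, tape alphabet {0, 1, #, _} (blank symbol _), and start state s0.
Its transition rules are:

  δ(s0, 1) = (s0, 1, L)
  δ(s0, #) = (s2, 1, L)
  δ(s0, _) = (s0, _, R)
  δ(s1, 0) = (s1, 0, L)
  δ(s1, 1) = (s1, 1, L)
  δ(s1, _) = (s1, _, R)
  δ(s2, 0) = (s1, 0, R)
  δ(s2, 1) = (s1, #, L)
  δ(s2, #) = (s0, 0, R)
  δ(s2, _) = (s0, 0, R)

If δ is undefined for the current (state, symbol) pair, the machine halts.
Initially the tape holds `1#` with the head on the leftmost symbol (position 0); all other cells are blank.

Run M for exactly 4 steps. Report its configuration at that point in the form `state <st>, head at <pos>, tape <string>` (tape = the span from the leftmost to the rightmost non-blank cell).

state s0, head at 0, tape 1#

s0 | _[1]#   read 1 → write 1, move L, go to s0
s0 | [_]1#   read _ → write _, move R, go to s0
s0 | _[1]#   read 1 → write 1, move L, go to s0
s0 | [_]1#   read _ → write _, move R, go to s0
s0 | _[1]#
After 4 steps: state s0, head at 0, tape 1#.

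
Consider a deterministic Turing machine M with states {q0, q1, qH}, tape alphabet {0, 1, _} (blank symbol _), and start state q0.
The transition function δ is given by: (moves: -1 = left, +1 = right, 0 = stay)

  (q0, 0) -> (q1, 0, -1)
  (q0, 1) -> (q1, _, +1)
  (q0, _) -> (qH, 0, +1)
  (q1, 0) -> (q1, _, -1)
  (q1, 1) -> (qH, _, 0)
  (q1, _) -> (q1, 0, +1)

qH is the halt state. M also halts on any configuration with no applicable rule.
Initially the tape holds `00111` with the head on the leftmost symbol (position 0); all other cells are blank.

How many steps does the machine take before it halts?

17

state=q0 head=0 tape=___[0]0111   (q0,0)→(q1,0,-1)
state=q1 head=-1 tape=__[_]00111   (q1,_)→(q1,0,+1)
state=q1 head=0 tape=__0[0]0111   (q1,0)→(q1,_,-1)
state=q1 head=-1 tape=__[0]_0111   (q1,0)→(q1,_,-1)
state=q1 head=-2 tape=_[_]__0111   (q1,_)→(q1,0,+1)
state=q1 head=-1 tape=_0[_]_0111   (q1,_)→(q1,0,+1)
state=q1 head=0 tape=_00[_]0111   (q1,_)→(q1,0,+1)
state=q1 head=1 tape=_000[0]111   (q1,0)→(q1,_,-1)
state=q1 head=0 tape=_00[0]_111   (q1,0)→(q1,_,-1)
state=q1 head=-1 tape=_0[0]__111   (q1,0)→(q1,_,-1)
state=q1 head=-2 tape=_[0]___111   (q1,0)→(q1,_,-1)
state=q1 head=-3 tape=[_]____111   (q1,_)→(q1,0,+1)
state=q1 head=-2 tape=0[_]___111   (q1,_)→(q1,0,+1)
state=q1 head=-1 tape=00[_]__111   (q1,_)→(q1,0,+1)
state=q1 head=0 tape=000[_]_111   (q1,_)→(q1,0,+1)
state=q1 head=1 tape=0000[_]111   (q1,_)→(q1,0,+1)
state=q1 head=2 tape=00000[1]11   (q1,1)→(qH,_,0)
state=qH head=2 tape=00000[_]11
M halts after 17 transitions.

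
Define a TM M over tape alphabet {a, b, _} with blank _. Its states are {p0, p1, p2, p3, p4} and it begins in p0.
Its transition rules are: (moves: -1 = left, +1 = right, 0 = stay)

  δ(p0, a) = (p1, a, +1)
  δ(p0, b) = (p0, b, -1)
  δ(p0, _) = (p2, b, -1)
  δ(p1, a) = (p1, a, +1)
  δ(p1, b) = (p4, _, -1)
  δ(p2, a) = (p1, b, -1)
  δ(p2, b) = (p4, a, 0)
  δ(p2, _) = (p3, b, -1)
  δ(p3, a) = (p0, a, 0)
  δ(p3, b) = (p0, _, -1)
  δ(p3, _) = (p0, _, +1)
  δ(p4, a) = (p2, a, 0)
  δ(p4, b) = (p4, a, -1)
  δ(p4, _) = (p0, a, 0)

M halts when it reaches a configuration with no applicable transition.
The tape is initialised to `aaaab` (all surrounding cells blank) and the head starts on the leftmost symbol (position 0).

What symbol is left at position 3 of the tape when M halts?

_

state=p0 head=0 tape=_[a]aaab   (p0,a)→(p1,a,+1)
state=p1 head=1 tape=_a[a]aab   (p1,a)→(p1,a,+1)
state=p1 head=2 tape=_aa[a]ab   (p1,a)→(p1,a,+1)
state=p1 head=3 tape=_aaa[a]b   (p1,a)→(p1,a,+1)
state=p1 head=4 tape=_aaaa[b]   (p1,b)→(p4,_,-1)
state=p4 head=3 tape=_aaa[a]_   (p4,a)→(p2,a,0)
state=p2 head=3 tape=_aaa[a]_   (p2,a)→(p1,b,-1)
state=p1 head=2 tape=_aa[a]b_   (p1,a)→(p1,a,+1)
state=p1 head=3 tape=_aaa[b]_   (p1,b)→(p4,_,-1)
state=p4 head=2 tape=_aa[a]__   (p4,a)→(p2,a,0)
state=p2 head=2 tape=_aa[a]__   (p2,a)→(p1,b,-1)
state=p1 head=1 tape=_a[a]b__   (p1,a)→(p1,a,+1)
state=p1 head=2 tape=_aa[b]__   (p1,b)→(p4,_,-1)
state=p4 head=1 tape=_a[a]___   (p4,a)→(p2,a,0)
state=p2 head=1 tape=_a[a]___   (p2,a)→(p1,b,-1)
state=p1 head=0 tape=_[a]b___   (p1,a)→(p1,a,+1)
state=p1 head=1 tape=_a[b]___   (p1,b)→(p4,_,-1)
state=p4 head=0 tape=_[a]____   (p4,a)→(p2,a,0)
state=p2 head=0 tape=_[a]____   (p2,a)→(p1,b,-1)
state=p1 head=-1 tape=[_]b____
Cell 3 holds _ when M halts.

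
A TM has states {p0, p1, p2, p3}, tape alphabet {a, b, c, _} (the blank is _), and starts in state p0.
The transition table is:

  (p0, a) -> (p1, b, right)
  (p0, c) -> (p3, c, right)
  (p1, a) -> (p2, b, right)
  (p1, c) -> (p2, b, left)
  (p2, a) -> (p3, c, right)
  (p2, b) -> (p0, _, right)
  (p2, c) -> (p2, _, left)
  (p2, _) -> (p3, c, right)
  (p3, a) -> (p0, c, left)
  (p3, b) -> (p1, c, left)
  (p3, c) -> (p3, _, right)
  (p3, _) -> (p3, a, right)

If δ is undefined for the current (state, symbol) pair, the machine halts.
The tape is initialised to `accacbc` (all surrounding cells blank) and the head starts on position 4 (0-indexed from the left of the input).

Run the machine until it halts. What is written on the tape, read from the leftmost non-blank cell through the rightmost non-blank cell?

p0 | acca[c]bc   read c → write c, move right, go to p3
p3 | accac[b]c   read b → write c, move left, go to p1
p1 | acca[c]cc   read c → write b, move left, go to p2
p2 | acc[a]bcc   read a → write c, move right, go to p3
p3 | accc[b]cc   read b → write c, move left, go to p1
p1 | acc[c]ccc   read c → write b, move left, go to p2
p2 | ac[c]bccc   read c → write _, move left, go to p2
p2 | a[c]_bccc   read c → write _, move left, go to p2
p2 | [a]__bccc   read a → write c, move right, go to p3
p3 | c[_]_bccc   read _ → write a, move right, go to p3
p3 | ca[_]bccc   read _ → write a, move right, go to p3
p3 | caa[b]ccc   read b → write c, move left, go to p1
p1 | ca[a]cccc   read a → write b, move right, go to p2
p2 | cab[c]ccc   read c → write _, move left, go to p2
p2 | ca[b]_ccc   read b → write _, move right, go to p0
p0 | ca_[_]ccc
The non-blank tape span at halt is ca__ccc.

ca__ccc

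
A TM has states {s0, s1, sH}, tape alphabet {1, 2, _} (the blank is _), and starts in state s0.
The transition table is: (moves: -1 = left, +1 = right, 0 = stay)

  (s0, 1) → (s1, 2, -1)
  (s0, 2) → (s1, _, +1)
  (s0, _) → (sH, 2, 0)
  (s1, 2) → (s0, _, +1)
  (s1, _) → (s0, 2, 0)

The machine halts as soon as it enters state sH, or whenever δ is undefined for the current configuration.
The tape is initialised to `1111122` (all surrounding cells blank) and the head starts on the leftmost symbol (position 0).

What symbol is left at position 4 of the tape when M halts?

_

state=s0 head=0 tape=_[1]111122_   (s0,1)→(s1,2,-1)
state=s1 head=-1 tape=[_]2111122_   (s1,_)→(s0,2,0)
state=s0 head=-1 tape=[2]2111122_   (s0,2)→(s1,_,+1)
state=s1 head=0 tape=_[2]111122_   (s1,2)→(s0,_,+1)
state=s0 head=1 tape=__[1]11122_   (s0,1)→(s1,2,-1)
state=s1 head=0 tape=_[_]211122_   (s1,_)→(s0,2,0)
state=s0 head=0 tape=_[2]211122_   (s0,2)→(s1,_,+1)
state=s1 head=1 tape=__[2]11122_   (s1,2)→(s0,_,+1)
state=s0 head=2 tape=___[1]1122_   (s0,1)→(s1,2,-1)
state=s1 head=1 tape=__[_]21122_   (s1,_)→(s0,2,0)
state=s0 head=1 tape=__[2]21122_   (s0,2)→(s1,_,+1)
state=s1 head=2 tape=___[2]1122_   (s1,2)→(s0,_,+1)
state=s0 head=3 tape=____[1]122_   (s0,1)→(s1,2,-1)
state=s1 head=2 tape=___[_]2122_   (s1,_)→(s0,2,0)
state=s0 head=2 tape=___[2]2122_   (s0,2)→(s1,_,+1)
state=s1 head=3 tape=____[2]122_   (s1,2)→(s0,_,+1)
state=s0 head=4 tape=_____[1]22_   (s0,1)→(s1,2,-1)
state=s1 head=3 tape=____[_]222_   (s1,_)→(s0,2,0)
state=s0 head=3 tape=____[2]222_   (s0,2)→(s1,_,+1)
state=s1 head=4 tape=_____[2]22_   (s1,2)→(s0,_,+1)
state=s0 head=5 tape=______[2]2_   (s0,2)→(s1,_,+1)
state=s1 head=6 tape=_______[2]_   (s1,2)→(s0,_,+1)
state=s0 head=7 tape=________[_]   (s0,_)→(sH,2,0)
state=sH head=7 tape=________[2]
Cell 4 holds _ when M halts.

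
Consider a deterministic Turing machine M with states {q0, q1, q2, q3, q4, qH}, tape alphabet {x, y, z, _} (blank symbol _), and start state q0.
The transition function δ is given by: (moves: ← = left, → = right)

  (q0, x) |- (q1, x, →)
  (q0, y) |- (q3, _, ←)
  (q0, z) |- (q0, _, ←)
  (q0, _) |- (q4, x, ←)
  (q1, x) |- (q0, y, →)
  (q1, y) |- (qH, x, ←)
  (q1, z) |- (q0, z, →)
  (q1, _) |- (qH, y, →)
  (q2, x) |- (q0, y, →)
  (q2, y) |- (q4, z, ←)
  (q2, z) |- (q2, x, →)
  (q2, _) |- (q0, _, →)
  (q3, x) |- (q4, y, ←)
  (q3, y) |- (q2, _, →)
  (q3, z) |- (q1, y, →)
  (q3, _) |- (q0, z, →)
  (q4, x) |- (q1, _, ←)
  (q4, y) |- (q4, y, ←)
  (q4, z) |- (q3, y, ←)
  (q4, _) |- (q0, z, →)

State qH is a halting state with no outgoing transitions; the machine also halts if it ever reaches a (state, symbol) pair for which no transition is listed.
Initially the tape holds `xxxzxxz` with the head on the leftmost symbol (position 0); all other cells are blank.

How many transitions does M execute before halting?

14

state=q0 head=0 tape=_[x]xxzxxz   (q0,x)→(q1,x,→)
state=q1 head=1 tape=_x[x]xzxxz   (q1,x)→(q0,y,→)
state=q0 head=2 tape=_xy[x]zxxz   (q0,x)→(q1,x,→)
state=q1 head=3 tape=_xyx[z]xxz   (q1,z)→(q0,z,→)
state=q0 head=4 tape=_xyxz[x]xz   (q0,x)→(q1,x,→)
state=q1 head=5 tape=_xyxzx[x]z   (q1,x)→(q0,y,→)
state=q0 head=6 tape=_xyxzxy[z]   (q0,z)→(q0,_,←)
state=q0 head=5 tape=_xyxzx[y]_   (q0,y)→(q3,_,←)
state=q3 head=4 tape=_xyxz[x]__   (q3,x)→(q4,y,←)
state=q4 head=3 tape=_xyx[z]y__   (q4,z)→(q3,y,←)
state=q3 head=2 tape=_xy[x]yy__   (q3,x)→(q4,y,←)
state=q4 head=1 tape=_x[y]yyy__   (q4,y)→(q4,y,←)
state=q4 head=0 tape=_[x]yyyy__   (q4,x)→(q1,_,←)
state=q1 head=-1 tape=[_]_yyyy__   (q1,_)→(qH,y,→)
state=qH head=0 tape=y[_]yyyy__
M halts after 14 transitions.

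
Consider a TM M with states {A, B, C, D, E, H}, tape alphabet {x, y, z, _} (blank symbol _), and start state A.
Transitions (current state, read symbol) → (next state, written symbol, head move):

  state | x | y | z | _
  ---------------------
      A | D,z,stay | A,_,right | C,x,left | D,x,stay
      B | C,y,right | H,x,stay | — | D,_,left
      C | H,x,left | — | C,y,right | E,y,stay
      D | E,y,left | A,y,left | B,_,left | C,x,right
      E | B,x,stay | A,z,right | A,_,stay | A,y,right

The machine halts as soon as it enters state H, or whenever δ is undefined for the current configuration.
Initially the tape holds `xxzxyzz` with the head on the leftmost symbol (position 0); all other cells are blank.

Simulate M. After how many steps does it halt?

13

state=A head=0 tape=__[x]xzxyzz   (A,x)→(D,z,stay)
state=D head=0 tape=__[z]xzxyzz   (D,z)→(B,_,left)
state=B head=-1 tape=_[_]_xzxyzz   (B,_)→(D,_,left)
state=D head=-2 tape=[_]__xzxyzz   (D,_)→(C,x,right)
state=C head=-1 tape=x[_]_xzxyzz   (C,_)→(E,y,stay)
state=E head=-1 tape=x[y]_xzxyzz   (E,y)→(A,z,right)
state=A head=0 tape=xz[_]xzxyzz   (A,_)→(D,x,stay)
state=D head=0 tape=xz[x]xzxyzz   (D,x)→(E,y,left)
state=E head=-1 tape=x[z]yxzxyzz   (E,z)→(A,_,stay)
state=A head=-1 tape=x[_]yxzxyzz   (A,_)→(D,x,stay)
state=D head=-1 tape=x[x]yxzxyzz   (D,x)→(E,y,left)
state=E head=-2 tape=[x]yyxzxyzz   (E,x)→(B,x,stay)
state=B head=-2 tape=[x]yyxzxyzz   (B,x)→(C,y,right)
state=C head=-1 tape=y[y]yxzxyzz
M halts after 13 transitions.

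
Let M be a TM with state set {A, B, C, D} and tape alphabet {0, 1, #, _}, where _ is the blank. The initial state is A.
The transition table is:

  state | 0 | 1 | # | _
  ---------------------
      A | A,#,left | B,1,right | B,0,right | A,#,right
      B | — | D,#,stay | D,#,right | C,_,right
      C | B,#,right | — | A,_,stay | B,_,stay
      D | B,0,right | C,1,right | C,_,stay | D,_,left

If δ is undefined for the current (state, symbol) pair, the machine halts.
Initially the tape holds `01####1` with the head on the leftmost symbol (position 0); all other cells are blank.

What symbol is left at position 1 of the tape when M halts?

A | _[0]1####1   read 0 → write #, move left, go to A
A | [_]#1####1   read _ → write #, move right, go to A
A | #[#]1####1   read # → write 0, move right, go to B
B | #0[1]####1   read 1 → write #, move stay, go to D
D | #0[#]####1   read # → write _, move stay, go to C
C | #0[_]####1   read _ → write _, move stay, go to B
B | #0[_]####1   read _ → write _, move right, go to C
C | #0_[#]###1   read # → write _, move stay, go to A
A | #0_[_]###1   read _ → write #, move right, go to A
A | #0_#[#]##1   read # → write 0, move right, go to B
B | #0_#0[#]#1   read # → write #, move right, go to D
D | #0_#0#[#]1   read # → write _, move stay, go to C
C | #0_#0#[_]1   read _ → write _, move stay, go to B
B | #0_#0#[_]1   read _ → write _, move right, go to C
C | #0_#0#_[1]
Cell 1 holds _ when M halts.

_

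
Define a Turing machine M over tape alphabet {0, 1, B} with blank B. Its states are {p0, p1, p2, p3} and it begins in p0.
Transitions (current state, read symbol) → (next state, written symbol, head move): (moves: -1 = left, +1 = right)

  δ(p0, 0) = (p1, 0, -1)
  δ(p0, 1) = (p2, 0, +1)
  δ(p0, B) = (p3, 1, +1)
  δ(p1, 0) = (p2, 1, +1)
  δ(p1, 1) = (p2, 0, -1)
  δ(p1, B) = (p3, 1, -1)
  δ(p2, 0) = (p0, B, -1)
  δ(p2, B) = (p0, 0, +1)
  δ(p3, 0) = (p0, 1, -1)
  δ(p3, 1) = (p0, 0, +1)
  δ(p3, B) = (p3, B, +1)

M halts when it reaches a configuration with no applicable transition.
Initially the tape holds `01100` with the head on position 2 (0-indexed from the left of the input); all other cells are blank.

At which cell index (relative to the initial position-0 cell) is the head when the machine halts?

4

state=p0 head=2 tape=B01[1]00   (p0,1)→(p2,0,+1)
state=p2 head=3 tape=B010[0]0   (p2,0)→(p0,B,-1)
state=p0 head=2 tape=B01[0]B0   (p0,0)→(p1,0,-1)
state=p1 head=1 tape=B0[1]0B0   (p1,1)→(p2,0,-1)
state=p2 head=0 tape=B[0]00B0   (p2,0)→(p0,B,-1)
state=p0 head=-1 tape=[B]B00B0   (p0,B)→(p3,1,+1)
state=p3 head=0 tape=1[B]00B0   (p3,B)→(p3,B,+1)
state=p3 head=1 tape=1B[0]0B0   (p3,0)→(p0,1,-1)
state=p0 head=0 tape=1[B]10B0   (p0,B)→(p3,1,+1)
state=p3 head=1 tape=11[1]0B0   (p3,1)→(p0,0,+1)
state=p0 head=2 tape=110[0]B0   (p0,0)→(p1,0,-1)
state=p1 head=1 tape=11[0]0B0   (p1,0)→(p2,1,+1)
state=p2 head=2 tape=111[0]B0   (p2,0)→(p0,B,-1)
state=p0 head=1 tape=11[1]BB0   (p0,1)→(p2,0,+1)
state=p2 head=2 tape=110[B]B0   (p2,B)→(p0,0,+1)
state=p0 head=3 tape=1100[B]0   (p0,B)→(p3,1,+1)
state=p3 head=4 tape=11001[0]   (p3,0)→(p0,1,-1)
state=p0 head=3 tape=1100[1]1   (p0,1)→(p2,0,+1)
state=p2 head=4 tape=11000[1]
At halt the head is at cell 4.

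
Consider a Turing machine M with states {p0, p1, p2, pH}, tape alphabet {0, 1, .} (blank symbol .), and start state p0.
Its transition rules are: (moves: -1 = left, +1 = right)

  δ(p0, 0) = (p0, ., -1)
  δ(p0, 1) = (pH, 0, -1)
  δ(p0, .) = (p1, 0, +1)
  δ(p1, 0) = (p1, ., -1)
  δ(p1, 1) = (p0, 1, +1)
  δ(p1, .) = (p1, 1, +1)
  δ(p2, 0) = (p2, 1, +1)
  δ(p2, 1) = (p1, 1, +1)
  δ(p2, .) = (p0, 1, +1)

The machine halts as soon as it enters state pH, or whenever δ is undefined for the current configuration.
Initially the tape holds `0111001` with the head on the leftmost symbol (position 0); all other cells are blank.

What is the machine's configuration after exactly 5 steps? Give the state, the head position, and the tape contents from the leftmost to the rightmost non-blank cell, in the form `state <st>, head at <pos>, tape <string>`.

state=p0 head=0 tape=.[0]111001   (p0,0)→(p0,.,-1)
state=p0 head=-1 tape=[.].111001   (p0,.)→(p1,0,+1)
state=p1 head=0 tape=0[.]111001   (p1,.)→(p1,1,+1)
state=p1 head=1 tape=01[1]11001   (p1,1)→(p0,1,+1)
state=p0 head=2 tape=011[1]1001   (p0,1)→(pH,0,-1)
state=pH head=1 tape=01[1]01001
After 5 steps: state pH, head at 1, tape 01101001.

state pH, head at 1, tape 01101001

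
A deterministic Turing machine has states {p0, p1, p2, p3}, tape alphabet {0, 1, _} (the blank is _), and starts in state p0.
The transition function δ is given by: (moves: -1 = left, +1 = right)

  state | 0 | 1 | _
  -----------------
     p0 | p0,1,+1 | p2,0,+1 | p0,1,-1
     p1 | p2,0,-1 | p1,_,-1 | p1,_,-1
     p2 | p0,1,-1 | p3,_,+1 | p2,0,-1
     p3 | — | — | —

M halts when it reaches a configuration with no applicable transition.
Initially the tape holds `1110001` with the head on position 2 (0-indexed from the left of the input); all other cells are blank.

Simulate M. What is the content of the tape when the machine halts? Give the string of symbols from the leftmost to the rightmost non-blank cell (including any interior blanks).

111110

state=p0 head=2 tape=11[1]0001_   (p0,1)→(p2,0,+1)
state=p2 head=3 tape=110[0]001_   (p2,0)→(p0,1,-1)
state=p0 head=2 tape=11[0]1001_   (p0,0)→(p0,1,+1)
state=p0 head=3 tape=111[1]001_   (p0,1)→(p2,0,+1)
state=p2 head=4 tape=1110[0]01_   (p2,0)→(p0,1,-1)
state=p0 head=3 tape=111[0]101_   (p0,0)→(p0,1,+1)
state=p0 head=4 tape=1111[1]01_   (p0,1)→(p2,0,+1)
state=p2 head=5 tape=11110[0]1_   (p2,0)→(p0,1,-1)
state=p0 head=4 tape=1111[0]11_   (p0,0)→(p0,1,+1)
state=p0 head=5 tape=11111[1]1_   (p0,1)→(p2,0,+1)
state=p2 head=6 tape=111110[1]_   (p2,1)→(p3,_,+1)
state=p3 head=7 tape=111110_[_]
The non-blank tape span at halt is 111110.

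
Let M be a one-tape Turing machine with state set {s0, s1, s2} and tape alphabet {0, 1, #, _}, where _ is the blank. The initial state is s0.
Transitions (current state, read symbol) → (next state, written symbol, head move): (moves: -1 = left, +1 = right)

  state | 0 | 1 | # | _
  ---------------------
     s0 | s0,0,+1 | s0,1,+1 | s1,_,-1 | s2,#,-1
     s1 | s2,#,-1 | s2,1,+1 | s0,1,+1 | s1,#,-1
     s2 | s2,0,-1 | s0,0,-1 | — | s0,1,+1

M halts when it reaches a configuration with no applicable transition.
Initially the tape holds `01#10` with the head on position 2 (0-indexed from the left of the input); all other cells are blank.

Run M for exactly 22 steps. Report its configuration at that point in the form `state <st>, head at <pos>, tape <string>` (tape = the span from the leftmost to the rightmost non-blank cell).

state s0, head at 0, tape 000#

state=s0 head=2 tape=01[#]10_   (s0,#)→(s1,_,-1)
state=s1 head=1 tape=0[1]_10_   (s1,1)→(s2,1,+1)
state=s2 head=2 tape=01[_]10_   (s2,_)→(s0,1,+1)
state=s0 head=3 tape=011[1]0_   (s0,1)→(s0,1,+1)
state=s0 head=4 tape=0111[0]_   (s0,0)→(s0,0,+1)
state=s0 head=5 tape=01110[_]   (s0,_)→(s2,#,-1)
state=s2 head=4 tape=0111[0]#   (s2,0)→(s2,0,-1)
state=s2 head=3 tape=011[1]0#   (s2,1)→(s0,0,-1)
state=s0 head=2 tape=01[1]00#   (s0,1)→(s0,1,+1)
state=s0 head=3 tape=011[0]0#   (s0,0)→(s0,0,+1)
state=s0 head=4 tape=0110[0]#   (s0,0)→(s0,0,+1)
state=s0 head=5 tape=01100[#]   (s0,#)→(s1,_,-1)
state=s1 head=4 tape=0110[0]_   (s1,0)→(s2,#,-1)
state=s2 head=3 tape=011[0]#_   (s2,0)→(s2,0,-1)
state=s2 head=2 tape=01[1]0#_   (s2,1)→(s0,0,-1)
state=s0 head=1 tape=0[1]00#_   (s0,1)→(s0,1,+1)
state=s0 head=2 tape=01[0]0#_   (s0,0)→(s0,0,+1)
state=s0 head=3 tape=010[0]#_   (s0,0)→(s0,0,+1)
state=s0 head=4 tape=0100[#]_   (s0,#)→(s1,_,-1)
state=s1 head=3 tape=010[0]__   (s1,0)→(s2,#,-1)
state=s2 head=2 tape=01[0]#__   (s2,0)→(s2,0,-1)
state=s2 head=1 tape=0[1]0#__   (s2,1)→(s0,0,-1)
state=s0 head=0 tape=[0]00#__
After 22 steps: state s0, head at 0, tape 000#.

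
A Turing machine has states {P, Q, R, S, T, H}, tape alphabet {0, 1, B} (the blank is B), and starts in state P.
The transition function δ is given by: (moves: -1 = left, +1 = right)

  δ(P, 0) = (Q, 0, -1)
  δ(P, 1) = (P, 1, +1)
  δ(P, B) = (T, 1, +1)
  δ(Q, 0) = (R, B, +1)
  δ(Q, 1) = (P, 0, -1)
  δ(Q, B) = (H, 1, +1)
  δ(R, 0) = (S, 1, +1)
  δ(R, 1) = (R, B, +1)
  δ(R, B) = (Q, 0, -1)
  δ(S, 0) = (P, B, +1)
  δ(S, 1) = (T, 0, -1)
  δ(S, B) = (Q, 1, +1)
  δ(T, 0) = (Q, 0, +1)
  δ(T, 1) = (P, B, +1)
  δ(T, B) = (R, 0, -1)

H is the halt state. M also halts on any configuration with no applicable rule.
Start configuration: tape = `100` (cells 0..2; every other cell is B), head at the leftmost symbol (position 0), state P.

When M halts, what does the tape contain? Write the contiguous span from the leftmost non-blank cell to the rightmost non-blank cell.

10B111

state=P head=0 tape=B[1]00BBB   (P,1)→(P,1,+1)
state=P head=1 tape=B1[0]0BBB   (P,0)→(Q,0,-1)
state=Q head=0 tape=B[1]00BBB   (Q,1)→(P,0,-1)
state=P head=-1 tape=[B]000BBB   (P,B)→(T,1,+1)
state=T head=0 tape=1[0]00BBB   (T,0)→(Q,0,+1)
state=Q head=1 tape=10[0]0BBB   (Q,0)→(R,B,+1)
state=R head=2 tape=10B[0]BBB   (R,0)→(S,1,+1)
state=S head=3 tape=10B1[B]BB   (S,B)→(Q,1,+1)
state=Q head=4 tape=10B11[B]B   (Q,B)→(H,1,+1)
state=H head=5 tape=10B111[B]
The non-blank tape span at halt is 10B111.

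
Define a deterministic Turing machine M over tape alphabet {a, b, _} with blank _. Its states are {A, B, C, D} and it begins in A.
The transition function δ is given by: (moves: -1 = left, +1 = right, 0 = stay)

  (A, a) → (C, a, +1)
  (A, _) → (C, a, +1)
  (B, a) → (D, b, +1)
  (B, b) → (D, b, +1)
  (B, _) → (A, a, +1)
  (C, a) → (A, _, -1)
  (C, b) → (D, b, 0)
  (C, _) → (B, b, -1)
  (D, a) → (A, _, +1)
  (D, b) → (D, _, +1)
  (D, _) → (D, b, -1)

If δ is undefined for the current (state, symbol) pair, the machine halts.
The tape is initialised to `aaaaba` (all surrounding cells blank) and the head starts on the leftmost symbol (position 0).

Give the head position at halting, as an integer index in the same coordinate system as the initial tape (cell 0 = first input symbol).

4

A | [a]aaaba____   read a → write a, move +1, go to C
C | a[a]aaba____   read a → write _, move -1, go to A
A | [a]_aaba____   read a → write a, move +1, go to C
C | a[_]aaba____   read _ → write b, move -1, go to B
B | [a]baaba____   read a → write b, move +1, go to D
D | b[b]aaba____   read b → write _, move +1, go to D
D | b_[a]aba____   read a → write _, move +1, go to A
A | b__[a]ba____   read a → write a, move +1, go to C
C | b__a[b]a____   read b → write b, move 0, go to D
D | b__a[b]a____   read b → write _, move +1, go to D
D | b__a_[a]____   read a → write _, move +1, go to A
A | b__a__[_]___   read _ → write a, move +1, go to C
C | b__a__a[_]__   read _ → write b, move -1, go to B
B | b__a__[a]b__   read a → write b, move +1, go to D
D | b__a__b[b]__   read b → write _, move +1, go to D
D | b__a__b_[_]_   read _ → write b, move -1, go to D
D | b__a__b[_]b_   read _ → write b, move -1, go to D
D | b__a__[b]bb_   read b → write _, move +1, go to D
D | b__a___[b]b_   read b → write _, move +1, go to D
D | b__a____[b]_   read b → write _, move +1, go to D
D | b__a_____[_]   read _ → write b, move -1, go to D
D | b__a____[_]b   read _ → write b, move -1, go to D
D | b__a___[_]bb   read _ → write b, move -1, go to D
D | b__a__[_]bbb   read _ → write b, move -1, go to D
D | b__a_[_]bbbb   read _ → write b, move -1, go to D
D | b__a[_]bbbbb   read _ → write b, move -1, go to D
D | b__[a]bbbbbb   read a → write _, move +1, go to A
A | b___[b]bbbbb
At halt the head is at cell 4.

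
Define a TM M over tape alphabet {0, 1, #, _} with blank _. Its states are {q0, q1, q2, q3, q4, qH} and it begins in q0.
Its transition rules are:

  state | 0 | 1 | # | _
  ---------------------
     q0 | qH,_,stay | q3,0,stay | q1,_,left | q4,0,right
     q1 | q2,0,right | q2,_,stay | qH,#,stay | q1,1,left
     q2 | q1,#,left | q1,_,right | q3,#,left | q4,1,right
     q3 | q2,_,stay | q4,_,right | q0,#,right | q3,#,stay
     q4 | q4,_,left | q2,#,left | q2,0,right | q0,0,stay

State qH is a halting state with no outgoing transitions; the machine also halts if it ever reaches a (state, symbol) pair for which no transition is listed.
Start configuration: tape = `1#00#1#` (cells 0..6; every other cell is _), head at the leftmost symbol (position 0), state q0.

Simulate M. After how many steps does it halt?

state=q0 head=0 tape=[1]#00#1#   (q0,1)→(q3,0,stay)
state=q3 head=0 tape=[0]#00#1#   (q3,0)→(q2,_,stay)
state=q2 head=0 tape=[_]#00#1#   (q2,_)→(q4,1,right)
state=q4 head=1 tape=1[#]00#1#   (q4,#)→(q2,0,right)
state=q2 head=2 tape=10[0]0#1#   (q2,0)→(q1,#,left)
state=q1 head=1 tape=1[0]#0#1#   (q1,0)→(q2,0,right)
state=q2 head=2 tape=10[#]0#1#   (q2,#)→(q3,#,left)
state=q3 head=1 tape=1[0]#0#1#   (q3,0)→(q2,_,stay)
state=q2 head=1 tape=1[_]#0#1#   (q2,_)→(q4,1,right)
state=q4 head=2 tape=11[#]0#1#   (q4,#)→(q2,0,right)
state=q2 head=3 tape=110[0]#1#   (q2,0)→(q1,#,left)
state=q1 head=2 tape=11[0]##1#   (q1,0)→(q2,0,right)
state=q2 head=3 tape=110[#]#1#   (q2,#)→(q3,#,left)
state=q3 head=2 tape=11[0]##1#   (q3,0)→(q2,_,stay)
state=q2 head=2 tape=11[_]##1#   (q2,_)→(q4,1,right)
state=q4 head=3 tape=111[#]#1#   (q4,#)→(q2,0,right)
state=q2 head=4 tape=1110[#]1#   (q2,#)→(q3,#,left)
state=q3 head=3 tape=111[0]#1#   (q3,0)→(q2,_,stay)
state=q2 head=3 tape=111[_]#1#   (q2,_)→(q4,1,right)
state=q4 head=4 tape=1111[#]1#   (q4,#)→(q2,0,right)
state=q2 head=5 tape=11110[1]#   (q2,1)→(q1,_,right)
state=q1 head=6 tape=11110_[#]   (q1,#)→(qH,#,stay)
state=qH head=6 tape=11110_[#]
M halts after 22 transitions.

22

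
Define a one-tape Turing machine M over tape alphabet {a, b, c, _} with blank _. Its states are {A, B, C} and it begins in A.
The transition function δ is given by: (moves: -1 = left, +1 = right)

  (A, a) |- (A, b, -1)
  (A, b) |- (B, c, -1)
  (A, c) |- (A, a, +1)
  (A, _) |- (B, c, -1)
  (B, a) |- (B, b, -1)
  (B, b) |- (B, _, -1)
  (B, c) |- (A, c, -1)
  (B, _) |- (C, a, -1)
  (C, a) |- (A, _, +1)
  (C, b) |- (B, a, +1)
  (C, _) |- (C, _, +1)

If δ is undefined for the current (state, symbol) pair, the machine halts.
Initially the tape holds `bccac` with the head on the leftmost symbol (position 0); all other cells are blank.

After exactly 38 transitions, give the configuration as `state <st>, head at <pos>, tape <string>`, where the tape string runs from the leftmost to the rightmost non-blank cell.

state=A head=0 tape=___[b]ccac   (A,b)→(B,c,-1)
state=B head=-1 tape=__[_]cccac   (B,_)→(C,a,-1)
state=C head=-2 tape=_[_]acccac   (C,_)→(C,_,+1)
state=C head=-1 tape=__[a]cccac   (C,a)→(A,_,+1)
state=A head=0 tape=___[c]ccac   (A,c)→(A,a,+1)
state=A head=1 tape=___a[c]cac   (A,c)→(A,a,+1)
state=A head=2 tape=___aa[c]ac   (A,c)→(A,a,+1)
state=A head=3 tape=___aaa[a]c   (A,a)→(A,b,-1)
state=A head=2 tape=___aa[a]bc   (A,a)→(A,b,-1)
state=A head=1 tape=___a[a]bbc   (A,a)→(A,b,-1)
state=A head=0 tape=___[a]bbbc   (A,a)→(A,b,-1)
state=A head=-1 tape=__[_]bbbbc   (A,_)→(B,c,-1)
state=B head=-2 tape=_[_]cbbbbc   (B,_)→(C,a,-1)
state=C head=-3 tape=[_]acbbbbc   (C,_)→(C,_,+1)
state=C head=-2 tape=_[a]cbbbbc   (C,a)→(A,_,+1)
state=A head=-1 tape=__[c]bbbbc   (A,c)→(A,a,+1)
state=A head=0 tape=__a[b]bbbc   (A,b)→(B,c,-1)
state=B head=-1 tape=__[a]cbbbc   (B,a)→(B,b,-1)
state=B head=-2 tape=_[_]bcbbbc   (B,_)→(C,a,-1)
state=C head=-3 tape=[_]abcbbbc   (C,_)→(C,_,+1)
state=C head=-2 tape=_[a]bcbbbc   (C,a)→(A,_,+1)
state=A head=-1 tape=__[b]cbbbc   (A,b)→(B,c,-1)
state=B head=-2 tape=_[_]ccbbbc   (B,_)→(C,a,-1)
state=C head=-3 tape=[_]accbbbc   (C,_)→(C,_,+1)
state=C head=-2 tape=_[a]ccbbbc   (C,a)→(A,_,+1)
state=A head=-1 tape=__[c]cbbbc   (A,c)→(A,a,+1)
state=A head=0 tape=__a[c]bbbc   (A,c)→(A,a,+1)
state=A head=1 tape=__aa[b]bbc   (A,b)→(B,c,-1)
state=B head=0 tape=__a[a]cbbc   (B,a)→(B,b,-1)
state=B head=-1 tape=__[a]bcbbc   (B,a)→(B,b,-1)
state=B head=-2 tape=_[_]bbcbbc   (B,_)→(C,a,-1)
state=C head=-3 tape=[_]abbcbbc   (C,_)→(C,_,+1)
state=C head=-2 tape=_[a]bbcbbc   (C,a)→(A,_,+1)
state=A head=-1 tape=__[b]bcbbc   (A,b)→(B,c,-1)
state=B head=-2 tape=_[_]cbcbbc   (B,_)→(C,a,-1)
state=C head=-3 tape=[_]acbcbbc   (C,_)→(C,_,+1)
state=C head=-2 tape=_[a]cbcbbc   (C,a)→(A,_,+1)
state=A head=-1 tape=__[c]bcbbc   (A,c)→(A,a,+1)
state=A head=0 tape=__a[b]cbbc
After 38 steps: state A, head at 0, tape abcbbc.

state A, head at 0, tape abcbbc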